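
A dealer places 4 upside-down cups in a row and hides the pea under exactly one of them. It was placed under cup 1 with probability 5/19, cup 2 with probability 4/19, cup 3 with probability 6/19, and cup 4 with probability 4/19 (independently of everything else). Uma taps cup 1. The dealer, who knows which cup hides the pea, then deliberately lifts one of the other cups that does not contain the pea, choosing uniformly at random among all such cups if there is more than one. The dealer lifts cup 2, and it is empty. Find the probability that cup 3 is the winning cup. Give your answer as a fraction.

Consider each possible location of the pea in turn.
If it is under cup 1 (prior 5/19): the dealer has 3 equally likely choices, so probability 1/3; weight (5/19)·(1/3) = 5/57.
If it is under cup 2 (prior 4/19): the dealer opened cup 2, so this case is ruled out; weight (4/19)·0 = 0.
If it is under cup 3 (prior 6/19): the dealer has 2 equally likely choices, so probability 1/2; weight (6/19)·(1/2) = 3/19.
If it is under cup 4 (prior 4/19): the dealer has 2 equally likely choices, so probability 1/2; weight (4/19)·(1/2) = 2/19.
The weights sum to 20/57.
So P(the pea under cup 3 | the dealer opened cup 2) = (3/19) / (20/57) = 9/20.

9/20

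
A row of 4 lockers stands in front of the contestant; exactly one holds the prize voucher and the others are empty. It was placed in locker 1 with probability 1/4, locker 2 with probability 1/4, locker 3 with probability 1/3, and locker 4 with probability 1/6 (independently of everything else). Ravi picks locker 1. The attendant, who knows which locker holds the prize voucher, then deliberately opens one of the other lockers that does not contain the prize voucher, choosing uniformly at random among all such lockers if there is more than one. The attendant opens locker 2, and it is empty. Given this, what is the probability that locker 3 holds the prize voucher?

Apply Bayes' rule, conditioning on where the prize voucher actually is.
If it is in locker 1 (prior 1/4): the attendant has 3 equally likely choices, so probability 1/3; weight (1/4)·(1/3) = 1/12.
If it is in locker 2 (prior 1/4): the attendant opened locker 2, so this case is ruled out; weight (1/4)·0 = 0.
If it is in locker 3 (prior 1/3): the attendant has 2 equally likely choices, so probability 1/2; weight (1/3)·(1/2) = 1/6.
If it is in locker 4 (prior 1/6): the attendant has 2 equally likely choices, so probability 1/2; weight (1/6)·(1/2) = 1/12.
The weights sum to 1/3.
So P(the prize voucher in locker 3 | the attendant opened locker 2) = (1/6) / (1/3) = 1/2.

1/2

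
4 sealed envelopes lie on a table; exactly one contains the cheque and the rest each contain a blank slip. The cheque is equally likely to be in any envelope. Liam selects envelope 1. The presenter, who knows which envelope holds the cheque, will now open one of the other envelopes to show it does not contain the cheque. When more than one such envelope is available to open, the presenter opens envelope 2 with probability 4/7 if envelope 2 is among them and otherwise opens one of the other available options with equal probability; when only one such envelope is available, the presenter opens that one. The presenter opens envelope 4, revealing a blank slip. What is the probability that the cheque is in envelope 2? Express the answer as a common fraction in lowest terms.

7/16

Apply Bayes' rule, conditioning on where the cheque actually is.
If it is in envelope 1 (prior 1/4): envelope 2 is available but not opened; envelope 4 gets probability (1 − 4/7)/2 = 3/14; weight (1/4)·(3/14) = 3/56.
If it is in envelope 2 (prior 1/4): envelope 2 holds the prize so is unavailable; the presenter chooses uniformly among the 2 others, probability 1/2; weight (1/4)·(1/2) = 1/8.
If it is in envelope 3 (prior 1/4): envelope 2 is available but not opened, probability 3/7; weight (1/4)·(3/7) = 3/28.
If it is in envelope 4 (prior 1/4): the presenter opened envelope 4, so this case is ruled out; weight (1/4)·0 = 0.
The weights sum to 2/7.
So P(the cheque in envelope 2 | the presenter opened envelope 4) = (1/8) / (2/7) = 7/16.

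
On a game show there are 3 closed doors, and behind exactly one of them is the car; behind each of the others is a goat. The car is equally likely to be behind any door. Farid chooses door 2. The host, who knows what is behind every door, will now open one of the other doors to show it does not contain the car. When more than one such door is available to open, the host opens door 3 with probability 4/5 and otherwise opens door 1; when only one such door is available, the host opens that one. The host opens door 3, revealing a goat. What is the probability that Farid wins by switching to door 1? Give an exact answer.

Condition on the true location of the car.
If it is behind door 1 (prior 1/3): only door 3 is available, probability 1; weight (1/3)·1 = 1/3.
If it is behind door 2 (prior 1/3): door 3 is available, opened with probability 4/5; weight (1/3)·(4/5) = 4/15.
If it is behind door 3 (prior 1/3): the host opened door 3, so this case is ruled out; weight (1/3)·0 = 0.
The weights sum to 3/5.
So P(the car behind door 1 | the host opened door 3) = (1/3) / (3/5) = 5/9.

5/9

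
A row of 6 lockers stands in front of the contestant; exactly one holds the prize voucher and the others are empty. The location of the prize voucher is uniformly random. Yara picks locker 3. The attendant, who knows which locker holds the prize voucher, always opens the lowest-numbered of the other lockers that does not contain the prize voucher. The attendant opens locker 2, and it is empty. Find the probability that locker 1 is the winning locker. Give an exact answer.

1

Apply Bayes' rule, conditioning on where the prize voucher actually is.
If it is in locker 1 (prior 1/6): locker 2 is the lowest-numbered option available, probability 1; weight (1/6)·1 = 1/6.
If it is in locker 2 (prior 1/6): the attendant opened locker 2, so this case is ruled out; weight (1/6)·0 = 0.
If it is in any of lockers 3, 4, 5, and 6 (prior 1/6 each): the attendant would have opened locker 1 instead, probability 0; weight (1/6)·0 = 0 each.
The weights sum to 1/6.
So P(the prize voucher in locker 1 | the attendant opened locker 2) = (1/6) / (1/6) = 1.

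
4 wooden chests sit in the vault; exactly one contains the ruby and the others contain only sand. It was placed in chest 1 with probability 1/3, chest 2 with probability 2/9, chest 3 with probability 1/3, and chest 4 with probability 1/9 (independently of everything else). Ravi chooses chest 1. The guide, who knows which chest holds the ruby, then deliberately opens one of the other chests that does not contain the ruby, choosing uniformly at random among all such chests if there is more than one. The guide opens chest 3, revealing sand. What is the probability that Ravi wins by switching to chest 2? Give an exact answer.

2/5

Consider each possible location of the ruby in turn.
If it is in chest 1 (prior 1/3): the guide has 3 equally likely choices, so probability 1/3; weight (1/3)·(1/3) = 1/9.
If it is in chest 2 (prior 2/9): the guide has 2 equally likely choices, so probability 1/2; weight (2/9)·(1/2) = 1/9.
If it is in chest 3 (prior 1/3): the guide opened chest 3, so this case is ruled out; weight (1/3)·0 = 0.
If it is in chest 4 (prior 1/9): the guide has 2 equally likely choices, so probability 1/2; weight (1/9)·(1/2) = 1/18.
The weights sum to 5/18.
So P(the ruby in chest 2 | the guide opened chest 3) = (1/9) / (5/18) = 2/5.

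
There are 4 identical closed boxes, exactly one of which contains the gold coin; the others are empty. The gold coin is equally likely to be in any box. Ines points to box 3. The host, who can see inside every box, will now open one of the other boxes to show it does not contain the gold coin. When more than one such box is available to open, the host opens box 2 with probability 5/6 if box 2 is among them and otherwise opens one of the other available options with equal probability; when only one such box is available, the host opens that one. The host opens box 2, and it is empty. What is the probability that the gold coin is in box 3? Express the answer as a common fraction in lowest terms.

1/3

Condition on the true location of the gold coin.
If it is in any of boxes 1, 3, and 4 (prior 1/4 each): box 2 is available, opened with probability 5/6; weight (1/4)·(5/6) = 5/24 each.
If it is in box 2 (prior 1/4): the host opened box 2, so this case is ruled out; weight (1/4)·0 = 0.
The weights sum to 5/8.
So P(the gold coin in box 3 | the host opened box 2) = (5/24) / (5/8) = 1/3.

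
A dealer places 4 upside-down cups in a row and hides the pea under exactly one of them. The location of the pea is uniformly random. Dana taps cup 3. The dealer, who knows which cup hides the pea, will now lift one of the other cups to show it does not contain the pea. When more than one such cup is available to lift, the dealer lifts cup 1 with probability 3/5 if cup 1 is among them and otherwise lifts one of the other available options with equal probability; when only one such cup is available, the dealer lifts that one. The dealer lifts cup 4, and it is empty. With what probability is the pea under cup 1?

Apply Bayes' rule, conditioning on where the pea actually is.
If it is under cup 1 (prior 1/4): cup 1 holds the prize so is unavailable; the dealer chooses uniformly among the 2 others, probability 1/2; weight (1/4)·(1/2) = 1/8.
If it is under cup 2 (prior 1/4): cup 1 is available but not opened, probability 2/5; weight (1/4)·(2/5) = 1/10.
If it is under cup 3 (prior 1/4): cup 1 is available but not opened; cup 4 gets probability (1 − 3/5)/2 = 1/5; weight (1/4)·(1/5) = 1/20.
If it is under cup 4 (prior 1/4): the dealer opened cup 4, so this case is ruled out; weight (1/4)·0 = 0.
The weights sum to 11/40.
So P(the pea under cup 1 | the dealer opened cup 4) = (1/8) / (11/40) = 5/11.

5/11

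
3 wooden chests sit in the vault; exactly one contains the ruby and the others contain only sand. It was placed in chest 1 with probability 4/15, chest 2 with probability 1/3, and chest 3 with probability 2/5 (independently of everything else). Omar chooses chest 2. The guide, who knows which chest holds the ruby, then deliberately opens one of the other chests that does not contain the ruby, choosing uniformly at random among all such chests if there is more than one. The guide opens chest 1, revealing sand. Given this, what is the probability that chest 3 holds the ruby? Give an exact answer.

12/17

Apply Bayes' rule, conditioning on where the ruby actually is.
If it is in chest 1 (prior 4/15): the guide opened chest 1, so this case is ruled out; weight (4/15)·0 = 0.
If it is in chest 2 (prior 1/3): the guide has 2 equally likely choices, so probability 1/2; weight (1/3)·(1/2) = 1/6.
If it is in chest 3 (prior 2/5): the guide has no choice, probability 1; weight (2/5)·1 = 2/5.
The weights sum to 17/30.
So P(the ruby in chest 3 | the guide opened chest 1) = (2/5) / (17/30) = 12/17.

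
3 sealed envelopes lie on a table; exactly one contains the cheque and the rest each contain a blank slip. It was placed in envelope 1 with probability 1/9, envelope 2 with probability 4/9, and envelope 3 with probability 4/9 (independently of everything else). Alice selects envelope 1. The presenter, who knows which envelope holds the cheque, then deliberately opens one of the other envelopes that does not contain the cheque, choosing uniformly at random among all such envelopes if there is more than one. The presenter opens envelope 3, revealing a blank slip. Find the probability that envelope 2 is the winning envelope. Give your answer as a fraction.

Condition on the true location of the cheque.
If it is in envelope 1 (prior 1/9): the presenter has 2 equally likely choices, so probability 1/2; weight (1/9)·(1/2) = 1/18.
If it is in envelope 2 (prior 4/9): the presenter has no choice, probability 1; weight (4/9)·1 = 4/9.
If it is in envelope 3 (prior 4/9): the presenter opened envelope 3, so this case is ruled out; weight (4/9)·0 = 0.
The weights sum to 1/2.
So P(the cheque in envelope 2 | the presenter opened envelope 3) = (4/9) / (1/2) = 8/9.

8/9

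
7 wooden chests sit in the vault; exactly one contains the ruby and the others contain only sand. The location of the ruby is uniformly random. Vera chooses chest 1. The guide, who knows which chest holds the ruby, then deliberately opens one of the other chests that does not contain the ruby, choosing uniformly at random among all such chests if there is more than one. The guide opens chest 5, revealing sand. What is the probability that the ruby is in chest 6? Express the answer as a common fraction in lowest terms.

Consider each possible location of the ruby in turn.
If it is in chest 1 (prior 1/7): the guide has 6 equally likely choices, so probability 1/6; weight (1/7)·(1/6) = 1/42.
If it is in any of chests 2, 3, 4, 6, and 7 (prior 1/7 each): the guide has 5 equally likely choices, so probability 1/5; weight (1/7)·(1/5) = 1/35 each.
If it is in chest 5 (prior 1/7): the guide opened chest 5, so this case is ruled out; weight (1/7)·0 = 0.
The weights sum to 1/6.
So P(the ruby in chest 6 | the guide opened chest 5) = (1/35) / (1/6) = 6/35.

6/35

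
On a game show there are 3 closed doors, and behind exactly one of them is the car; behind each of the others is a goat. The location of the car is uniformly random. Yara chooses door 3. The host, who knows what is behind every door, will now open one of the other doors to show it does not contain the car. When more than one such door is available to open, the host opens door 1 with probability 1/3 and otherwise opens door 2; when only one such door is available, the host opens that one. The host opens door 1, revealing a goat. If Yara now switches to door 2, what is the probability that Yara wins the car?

Apply Bayes' rule, conditioning on where the car actually is.
If it is behind door 1 (prior 1/3): the host opened door 1, so this case is ruled out; weight (1/3)·0 = 0.
If it is behind door 2 (prior 1/3): only door 1 is available, probability 1; weight (1/3)·1 = 1/3.
If it is behind door 3 (prior 1/3): door 1 is available, opened with probability 1/3; weight (1/3)·(1/3) = 1/9.
The weights sum to 4/9.
So P(the car behind door 2 | the host opened door 1) = (1/3) / (4/9) = 3/4.

3/4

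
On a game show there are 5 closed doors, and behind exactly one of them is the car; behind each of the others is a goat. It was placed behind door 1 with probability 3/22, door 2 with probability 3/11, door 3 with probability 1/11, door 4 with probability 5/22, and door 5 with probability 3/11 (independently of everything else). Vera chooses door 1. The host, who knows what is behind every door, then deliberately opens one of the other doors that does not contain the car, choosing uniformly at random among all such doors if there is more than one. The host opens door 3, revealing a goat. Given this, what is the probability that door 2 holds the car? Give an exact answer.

24/77

Apply Bayes' rule, conditioning on where the car actually is.
If it is behind door 1 (prior 3/22): the host has 4 equally likely choices, so probability 1/4; weight (3/22)·(1/4) = 3/88.
If it is behind either of doors 2 and 5 (prior 3/11 each): the host has 3 equally likely choices, so probability 1/3; weight (3/11)·(1/3) = 1/11 each.
If it is behind door 3 (prior 1/11): the host opened door 3, so this case is ruled out; weight (1/11)·0 = 0.
If it is behind door 4 (prior 5/22): the host has 3 equally likely choices, so probability 1/3; weight (5/22)·(1/3) = 5/66.
The weights sum to 7/24.
So P(the car behind door 2 | the host opened door 3) = (1/11) / (7/24) = 24/77.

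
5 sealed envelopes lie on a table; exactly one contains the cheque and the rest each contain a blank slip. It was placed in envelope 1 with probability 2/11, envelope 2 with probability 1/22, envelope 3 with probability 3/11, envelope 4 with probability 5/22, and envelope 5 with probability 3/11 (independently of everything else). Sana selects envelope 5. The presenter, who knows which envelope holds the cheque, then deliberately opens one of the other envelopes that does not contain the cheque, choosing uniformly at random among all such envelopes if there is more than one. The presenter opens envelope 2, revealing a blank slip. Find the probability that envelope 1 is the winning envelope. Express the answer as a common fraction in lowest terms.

Apply Bayes' rule, conditioning on where the cheque actually is.
If it is in envelope 1 (prior 2/11): the presenter has 3 equally likely choices, so probability 1/3; weight (2/11)·(1/3) = 2/33.
If it is in envelope 2 (prior 1/22): the presenter opened envelope 2, so this case is ruled out; weight (1/22)·0 = 0.
If it is in envelope 3 (prior 3/11): the presenter has 3 equally likely choices, so probability 1/3; weight (3/11)·(1/3) = 1/11.
If it is in envelope 4 (prior 5/22): the presenter has 3 equally likely choices, so probability 1/3; weight (5/22)·(1/3) = 5/66.
If it is in envelope 5 (prior 3/11): the presenter has 4 equally likely choices, so probability 1/4; weight (3/11)·(1/4) = 3/44.
The weights sum to 13/44.
So P(the cheque in envelope 1 | the presenter opened envelope 2) = (2/33) / (13/44) = 8/39.

8/39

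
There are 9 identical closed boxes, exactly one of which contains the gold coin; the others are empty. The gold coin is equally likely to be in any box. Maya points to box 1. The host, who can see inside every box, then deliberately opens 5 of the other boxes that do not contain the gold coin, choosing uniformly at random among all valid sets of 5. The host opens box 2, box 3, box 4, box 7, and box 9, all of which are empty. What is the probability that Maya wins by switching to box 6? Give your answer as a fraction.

Condition on the true location of the gold coin.
If it is in box 1 (prior 1/9): the host has 56 equally likely choices, so probability 1/56; weight (1/9)·(1/56) = 1/504.
If it is in any of boxes 2, 3, 4, 7, and 9 (prior 1/9 each): that box was opened and seen not to hold the prize — ruled out; weight (1/9)·0 = 0 each.
If it is in any of boxes 5, 6, and 8 (prior 1/9 each): the host has 21 equally likely choices, so probability 1/21; weight (1/9)·(1/21) = 1/189 each.
The weights sum to 1/56.
So P(the gold coin in box 6 | the host opened box 2, box 3, box 4, box 7, and box 9) = (1/189) / (1/56) = 8/27.

8/27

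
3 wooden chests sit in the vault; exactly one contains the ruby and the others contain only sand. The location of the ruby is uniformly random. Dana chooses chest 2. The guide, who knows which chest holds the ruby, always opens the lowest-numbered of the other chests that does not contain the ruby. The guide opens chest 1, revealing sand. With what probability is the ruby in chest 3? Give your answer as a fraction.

Consider each possible location of the ruby in turn.
If it is in chest 1 (prior 1/3): the guide opened chest 1, so this case is ruled out; weight (1/3)·0 = 0.
If it is in either of chests 2 and 3 (prior 1/3 each): chest 1 is the lowest-numbered option available, probability 1; weight (1/3)·1 = 1/3 each.
The weights sum to 2/3.
So P(the ruby in chest 3 | the guide opened chest 1) = (1/3) / (2/3) = 1/2.

1/2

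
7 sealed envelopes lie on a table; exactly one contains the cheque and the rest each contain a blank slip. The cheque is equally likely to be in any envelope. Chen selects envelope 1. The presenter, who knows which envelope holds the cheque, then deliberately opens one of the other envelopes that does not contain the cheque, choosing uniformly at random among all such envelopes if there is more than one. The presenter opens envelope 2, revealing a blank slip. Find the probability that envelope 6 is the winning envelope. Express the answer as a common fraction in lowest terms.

6/35

Condition on the true location of the cheque.
If it is in envelope 1 (prior 1/7): the presenter has 6 equally likely choices, so probability 1/6; weight (1/7)·(1/6) = 1/42.
If it is in envelope 2 (prior 1/7): the presenter opened envelope 2, so this case is ruled out; weight (1/7)·0 = 0.
If it is in any of envelopes 3, 4, 5, 6, and 7 (prior 1/7 each): the presenter has 5 equally likely choices, so probability 1/5; weight (1/7)·(1/5) = 1/35 each.
The weights sum to 1/6.
So P(the cheque in envelope 6 | the presenter opened envelope 2) = (1/35) / (1/6) = 6/35.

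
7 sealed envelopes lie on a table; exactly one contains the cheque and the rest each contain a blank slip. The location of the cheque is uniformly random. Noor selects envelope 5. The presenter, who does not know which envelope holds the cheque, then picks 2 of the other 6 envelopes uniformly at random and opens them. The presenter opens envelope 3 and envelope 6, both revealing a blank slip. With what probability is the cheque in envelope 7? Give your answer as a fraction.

Because the presenter chose which envelopes to open without knowing where the cheque is, the choice is independent of the prize location. Learning that none of the 2 opened envelopes holds the cheque simply rules out those 2 locations and leaves the remaining 5 envelopes still equally likely by symmetry.
So P(the cheque in envelope 7) = 1/5.

1/5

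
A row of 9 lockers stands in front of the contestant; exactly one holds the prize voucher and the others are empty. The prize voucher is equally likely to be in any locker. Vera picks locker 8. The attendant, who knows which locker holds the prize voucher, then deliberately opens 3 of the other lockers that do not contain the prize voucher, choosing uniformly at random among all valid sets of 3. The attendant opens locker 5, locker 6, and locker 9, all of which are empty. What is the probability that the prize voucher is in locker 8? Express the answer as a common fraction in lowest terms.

1/9

Condition on the true location of the prize voucher.
If it is in any of lockers 1, 2, 3, 4, and 7 (prior 1/9 each): the attendant has 35 equally likely choices, so probability 1/35; weight (1/9)·(1/35) = 1/315 each.
If it is in any of lockers 5, 6, and 9 (prior 1/9 each): that locker was opened and seen not to hold the prize — ruled out; weight (1/9)·0 = 0 each.
If it is in locker 8 (prior 1/9): the attendant has 56 equally likely choices, so probability 1/56; weight (1/9)·(1/56) = 1/504.
The weights sum to 1/56.
So P(the prize voucher in locker 8 | the attendant opened locker 5, locker 6, and locker 9) = (1/504) / (1/56) = 1/9.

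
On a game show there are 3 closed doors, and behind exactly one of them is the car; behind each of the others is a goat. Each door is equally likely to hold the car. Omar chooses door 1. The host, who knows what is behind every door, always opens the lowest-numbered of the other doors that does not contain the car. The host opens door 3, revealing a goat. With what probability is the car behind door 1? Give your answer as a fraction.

Consider each possible location of the car in turn.
If it is behind door 1 (prior 1/3): the host would have opened door 2 instead, probability 0; weight (1/3)·0 = 0.
If it is behind door 2 (prior 1/3): door 3 is the lowest-numbered option available, probability 1; weight (1/3)·1 = 1/3.
If it is behind door 3 (prior 1/3): the host opened door 3, so this case is ruled out; weight (1/3)·0 = 0.
The weights sum to 1/3.
So P(the car behind door 1 | the host opened door 3) = 0 / (1/3) = 0.

0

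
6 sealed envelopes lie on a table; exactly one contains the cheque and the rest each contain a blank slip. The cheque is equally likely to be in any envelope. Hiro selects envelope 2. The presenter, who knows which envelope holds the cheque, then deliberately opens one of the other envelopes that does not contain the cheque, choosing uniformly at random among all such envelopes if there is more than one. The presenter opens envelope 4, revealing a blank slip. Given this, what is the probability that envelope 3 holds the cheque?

5/24

Apply Bayes' rule, conditioning on where the cheque actually is.
If it is in any of envelopes 1, 3, 5, and 6 (prior 1/6 each): the presenter has 4 equally likely choices, so probability 1/4; weight (1/6)·(1/4) = 1/24 each.
If it is in envelope 2 (prior 1/6): the presenter has 5 equally likely choices, so probability 1/5; weight (1/6)·(1/5) = 1/30.
If it is in envelope 4 (prior 1/6): the presenter opened envelope 4, so this case is ruled out; weight (1/6)·0 = 0.
The weights sum to 1/5.
So P(the cheque in envelope 3 | the presenter opened envelope 4) = (1/24) / (1/5) = 5/24.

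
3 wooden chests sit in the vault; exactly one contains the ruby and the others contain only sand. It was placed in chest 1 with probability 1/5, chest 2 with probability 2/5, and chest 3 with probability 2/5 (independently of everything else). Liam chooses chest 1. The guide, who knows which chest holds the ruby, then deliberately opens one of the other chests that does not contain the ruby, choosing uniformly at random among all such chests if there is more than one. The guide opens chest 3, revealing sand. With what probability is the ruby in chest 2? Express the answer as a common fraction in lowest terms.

4/5

Consider each possible location of the ruby in turn.
If it is in chest 1 (prior 1/5): the guide has 2 equally likely choices, so probability 1/2; weight (1/5)·(1/2) = 1/10.
If it is in chest 2 (prior 2/5): the guide has no choice, probability 1; weight (2/5)·1 = 2/5.
If it is in chest 3 (prior 2/5): the guide opened chest 3, so this case is ruled out; weight (2/5)·0 = 0.
The weights sum to 1/2.
So P(the ruby in chest 2 | the guide opened chest 3) = (2/5) / (1/2) = 4/5.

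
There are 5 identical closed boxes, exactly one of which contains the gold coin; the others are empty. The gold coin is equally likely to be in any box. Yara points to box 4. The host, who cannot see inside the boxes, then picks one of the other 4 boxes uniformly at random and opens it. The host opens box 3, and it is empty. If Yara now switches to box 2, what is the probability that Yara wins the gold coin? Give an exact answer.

Apply Bayes' rule, conditioning on where the gold coin actually is.
If it is in any of boxes 1, 2, 4, and 5 (prior 1/5 each): the host picks box 3 with probability 1/4 regardless, and it is not the prize; weight (1/5)·(1/4) = 1/20 each.
If it is in box 3 (prior 1/5): the host opened box 3, so this case is ruled out; weight (1/5)·0 = 0.
The weights sum to 1/5.
So P(the gold coin in box 2 | the host opened box 3) = (1/20) / (1/5) = 1/4.

1/4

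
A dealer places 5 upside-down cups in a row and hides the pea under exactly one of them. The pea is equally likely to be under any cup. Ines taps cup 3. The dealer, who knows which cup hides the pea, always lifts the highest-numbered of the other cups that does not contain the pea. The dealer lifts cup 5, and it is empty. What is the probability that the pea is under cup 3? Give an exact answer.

1/4

Condition on the true location of the pea.
If it is under any of cups 1, 2, 3, and 4 (prior 1/5 each): cup 5 is the highest-numbered option available, probability 1; weight (1/5)·1 = 1/5 each.
If it is under cup 5 (prior 1/5): the dealer opened cup 5, so this case is ruled out; weight (1/5)·0 = 0.
The weights sum to 4/5.
So P(the pea under cup 3 | the dealer opened cup 5) = (1/5) / (4/5) = 1/4.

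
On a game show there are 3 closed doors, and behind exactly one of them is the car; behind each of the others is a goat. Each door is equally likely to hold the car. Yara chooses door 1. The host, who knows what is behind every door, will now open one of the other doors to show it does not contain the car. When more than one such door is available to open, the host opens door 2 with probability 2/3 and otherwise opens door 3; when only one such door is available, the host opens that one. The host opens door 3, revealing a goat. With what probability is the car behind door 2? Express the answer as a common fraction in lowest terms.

Consider each possible location of the car in turn.
If it is behind door 1 (prior 1/3): door 2 is available but not opened, probability 1/3; weight (1/3)·(1/3) = 1/9.
If it is behind door 2 (prior 1/3): only door 3 is available, probability 1; weight (1/3)·1 = 1/3.
If it is behind door 3 (prior 1/3): the host opened door 3, so this case is ruled out; weight (1/3)·0 = 0.
The weights sum to 4/9.
So P(the car behind door 2 | the host opened door 3) = (1/3) / (4/9) = 3/4.

3/4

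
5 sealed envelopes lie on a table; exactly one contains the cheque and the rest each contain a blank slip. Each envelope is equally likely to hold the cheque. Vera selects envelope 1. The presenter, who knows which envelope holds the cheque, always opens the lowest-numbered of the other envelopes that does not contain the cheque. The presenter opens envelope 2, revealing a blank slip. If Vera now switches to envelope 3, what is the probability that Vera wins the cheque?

1/4

Condition on the true location of the cheque.
If it is in any of envelopes 1, 3, 4, and 5 (prior 1/5 each): envelope 2 is the lowest-numbered option available, probability 1; weight (1/5)·1 = 1/5 each.
If it is in envelope 2 (prior 1/5): the presenter opened envelope 2, so this case is ruled out; weight (1/5)·0 = 0.
The weights sum to 4/5.
So P(the cheque in envelope 3 | the presenter opened envelope 2) = (1/5) / (4/5) = 1/4.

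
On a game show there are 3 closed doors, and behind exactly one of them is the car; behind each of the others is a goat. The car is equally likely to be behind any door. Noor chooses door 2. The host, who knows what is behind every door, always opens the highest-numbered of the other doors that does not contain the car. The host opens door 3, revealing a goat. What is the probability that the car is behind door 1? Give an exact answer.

Condition on the true location of the car.
If it is behind either of doors 1 and 2 (prior 1/3 each): door 3 is the highest-numbered option available, probability 1; weight (1/3)·1 = 1/3 each.
If it is behind door 3 (prior 1/3): the host opened door 3, so this case is ruled out; weight (1/3)·0 = 0.
The weights sum to 2/3.
So P(the car behind door 1 | the host opened door 3) = (1/3) / (2/3) = 1/2.

1/2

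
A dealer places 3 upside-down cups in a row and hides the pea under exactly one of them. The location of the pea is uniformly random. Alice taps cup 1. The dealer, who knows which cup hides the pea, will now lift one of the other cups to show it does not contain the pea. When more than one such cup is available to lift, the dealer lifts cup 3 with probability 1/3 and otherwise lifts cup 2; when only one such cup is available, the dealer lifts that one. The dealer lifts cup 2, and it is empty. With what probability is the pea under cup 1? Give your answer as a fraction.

2/5

Apply Bayes' rule, conditioning on where the pea actually is.
If it is under cup 1 (prior 1/3): cup 3 is available but not opened, probability 2/3; weight (1/3)·(2/3) = 2/9.
If it is under cup 2 (prior 1/3): the dealer opened cup 2, so this case is ruled out; weight (1/3)·0 = 0.
If it is under cup 3 (prior 1/3): only cup 2 is available, probability 1; weight (1/3)·1 = 1/3.
The weights sum to 5/9.
So P(the pea under cup 1 | the dealer opened cup 2) = (2/9) / (5/9) = 2/5.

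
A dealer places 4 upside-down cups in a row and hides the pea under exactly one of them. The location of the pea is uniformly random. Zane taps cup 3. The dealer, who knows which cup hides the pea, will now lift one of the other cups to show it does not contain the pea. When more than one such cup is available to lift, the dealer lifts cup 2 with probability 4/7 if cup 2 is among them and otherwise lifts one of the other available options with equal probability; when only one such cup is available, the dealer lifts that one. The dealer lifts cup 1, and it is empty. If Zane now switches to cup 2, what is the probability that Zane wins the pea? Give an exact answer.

7/16

Consider each possible location of the pea in turn.
If it is under cup 1 (prior 1/4): the dealer opened cup 1, so this case is ruled out; weight (1/4)·0 = 0.
If it is under cup 2 (prior 1/4): cup 2 holds the prize so is unavailable; the dealer chooses uniformly among the 2 others, probability 1/2; weight (1/4)·(1/2) = 1/8.
If it is under cup 3 (prior 1/4): cup 2 is available but not opened; cup 1 gets probability (1 − 4/7)/2 = 3/14; weight (1/4)·(3/14) = 3/56.
If it is under cup 4 (prior 1/4): cup 2 is available but not opened, probability 3/7; weight (1/4)·(3/7) = 3/28.
The weights sum to 2/7.
So P(the pea under cup 2 | the dealer opened cup 1) = (1/8) / (2/7) = 7/16.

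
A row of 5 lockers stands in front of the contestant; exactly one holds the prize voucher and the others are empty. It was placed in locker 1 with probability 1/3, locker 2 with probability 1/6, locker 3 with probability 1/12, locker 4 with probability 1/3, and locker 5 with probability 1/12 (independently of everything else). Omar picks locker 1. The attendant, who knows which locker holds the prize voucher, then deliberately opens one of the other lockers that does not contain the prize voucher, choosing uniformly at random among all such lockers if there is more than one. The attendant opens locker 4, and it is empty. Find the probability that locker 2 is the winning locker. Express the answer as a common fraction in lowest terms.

2/7

Consider each possible location of the prize voucher in turn.
If it is in locker 1 (prior 1/3): the attendant has 4 equally likely choices, so probability 1/4; weight (1/3)·(1/4) = 1/12.
If it is in locker 2 (prior 1/6): the attendant has 3 equally likely choices, so probability 1/3; weight (1/6)·(1/3) = 1/18.
If it is in either of lockers 3 and 5 (prior 1/12 each): the attendant has 3 equally likely choices, so probability 1/3; weight (1/12)·(1/3) = 1/36 each.
If it is in locker 4 (prior 1/3): the attendant opened locker 4, so this case is ruled out; weight (1/3)·0 = 0.
The weights sum to 7/36.
So P(the prize voucher in locker 2 | the attendant opened locker 4) = (1/18) / (7/36) = 2/7.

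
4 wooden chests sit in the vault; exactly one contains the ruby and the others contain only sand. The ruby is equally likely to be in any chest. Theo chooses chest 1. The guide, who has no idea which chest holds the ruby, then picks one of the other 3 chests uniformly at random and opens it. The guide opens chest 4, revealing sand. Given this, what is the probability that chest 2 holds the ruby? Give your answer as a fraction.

1/3

Because the guide chose which chest to open without knowing where the ruby is, the choice is independent of the prize location. Learning that chest 4 does not hold the ruby simply rules out that one location and leaves the remaining 3 chests still equally likely by symmetry.
So P(the ruby in chest 2) = 1/3.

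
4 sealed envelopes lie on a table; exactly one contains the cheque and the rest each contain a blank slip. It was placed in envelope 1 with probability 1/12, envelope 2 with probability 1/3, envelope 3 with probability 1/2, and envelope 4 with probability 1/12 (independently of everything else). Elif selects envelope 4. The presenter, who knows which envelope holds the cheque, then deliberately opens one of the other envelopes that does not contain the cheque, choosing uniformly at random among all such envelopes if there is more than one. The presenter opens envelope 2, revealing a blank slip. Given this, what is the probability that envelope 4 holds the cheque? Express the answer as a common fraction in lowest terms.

2/23

Apply Bayes' rule, conditioning on where the cheque actually is.
If it is in envelope 1 (prior 1/12): the presenter has 2 equally likely choices, so probability 1/2; weight (1/12)·(1/2) = 1/24.
If it is in envelope 2 (prior 1/3): the presenter opened envelope 2, so this case is ruled out; weight (1/3)·0 = 0.
If it is in envelope 3 (prior 1/2): the presenter has 2 equally likely choices, so probability 1/2; weight (1/2)·(1/2) = 1/4.
If it is in envelope 4 (prior 1/12): the presenter has 3 equally likely choices, so probability 1/3; weight (1/12)·(1/3) = 1/36.
The weights sum to 23/72.
So P(the cheque in envelope 4 | the presenter opened envelope 2) = (1/36) / (23/72) = 2/23.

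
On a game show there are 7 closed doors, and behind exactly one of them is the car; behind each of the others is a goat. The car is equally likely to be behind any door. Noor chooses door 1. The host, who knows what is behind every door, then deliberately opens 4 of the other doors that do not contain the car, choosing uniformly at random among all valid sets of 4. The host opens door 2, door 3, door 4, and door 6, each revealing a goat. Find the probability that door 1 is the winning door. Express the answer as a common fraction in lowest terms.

1/7

Consider each possible location of the car in turn.
If it is behind door 1 (prior 1/7): the host has 15 equally likely choices, so probability 1/15; weight (1/7)·(1/15) = 1/105.
If it is behind any of doors 2, 3, 4, and 6 (prior 1/7 each): that door was opened and seen not to hold the prize — ruled out; weight (1/7)·0 = 0 each.
If it is behind either of doors 5 and 7 (prior 1/7 each): the host has 5 equally likely choices, so probability 1/5; weight (1/7)·(1/5) = 1/35 each.
The weights sum to 1/15.
So P(the car behind door 1 | the host opened door 2, door 3, door 4, and door 6) = (1/105) / (1/15) = 1/7.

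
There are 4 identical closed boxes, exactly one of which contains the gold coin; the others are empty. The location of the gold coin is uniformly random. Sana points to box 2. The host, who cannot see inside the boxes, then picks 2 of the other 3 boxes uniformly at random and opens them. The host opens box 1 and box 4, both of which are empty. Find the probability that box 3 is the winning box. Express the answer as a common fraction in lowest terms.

1/2

Apply Bayes' rule, conditioning on where the gold coin actually is.
If it is in either of boxes 1 and 4 (prior 1/4 each): that box was opened and seen not to hold the prize — ruled out; weight (1/4)·0 = 0 each.
If it is in either of boxes 2 and 3 (prior 1/4 each): the host picks exactly this set with probability 1/3 regardless, and none is the prize; weight (1/4)·(1/3) = 1/12 each.
The weights sum to 1/6.
So P(the gold coin in box 3 | the host opened box 1 and box 4) = (1/12) / (1/6) = 1/2.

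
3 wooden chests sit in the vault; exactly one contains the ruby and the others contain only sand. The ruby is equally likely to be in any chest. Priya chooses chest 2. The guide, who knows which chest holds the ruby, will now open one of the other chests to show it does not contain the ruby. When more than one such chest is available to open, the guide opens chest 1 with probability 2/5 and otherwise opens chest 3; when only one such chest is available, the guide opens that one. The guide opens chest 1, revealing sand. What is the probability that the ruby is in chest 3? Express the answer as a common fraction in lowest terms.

Consider each possible location of the ruby in turn.
If it is in chest 1 (prior 1/3): the guide opened chest 1, so this case is ruled out; weight (1/3)·0 = 0.
If it is in chest 2 (prior 1/3): chest 1 is available, opened with probability 2/5; weight (1/3)·(2/5) = 2/15.
If it is in chest 3 (prior 1/3): only chest 1 is available, probability 1; weight (1/3)·1 = 1/3.
The weights sum to 7/15.
So P(the ruby in chest 3 | the guide opened chest 1) = (1/3) / (7/15) = 5/7.

5/7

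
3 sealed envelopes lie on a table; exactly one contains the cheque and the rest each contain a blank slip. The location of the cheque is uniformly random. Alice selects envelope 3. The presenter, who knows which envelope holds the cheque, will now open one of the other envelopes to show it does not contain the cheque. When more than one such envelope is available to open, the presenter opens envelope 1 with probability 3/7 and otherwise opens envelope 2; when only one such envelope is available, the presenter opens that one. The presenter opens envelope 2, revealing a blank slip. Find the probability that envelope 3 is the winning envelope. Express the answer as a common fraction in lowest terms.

4/11

Consider each possible location of the cheque in turn.
If it is in envelope 1 (prior 1/3): only envelope 2 is available, probability 1; weight (1/3)·1 = 1/3.
If it is in envelope 2 (prior 1/3): the presenter opened envelope 2, so this case is ruled out; weight (1/3)·0 = 0.
If it is in envelope 3 (prior 1/3): envelope 1 is available but not opened, probability 4/7; weight (1/3)·(4/7) = 4/21.
The weights sum to 11/21.
So P(the cheque in envelope 3 | the presenter opened envelope 2) = (4/21) / (11/21) = 4/11.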